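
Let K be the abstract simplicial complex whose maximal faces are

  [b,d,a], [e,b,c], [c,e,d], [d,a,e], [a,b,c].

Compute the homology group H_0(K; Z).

H_0 = Z.

Take the total order a < b < c < d < e on the vertex set. Then K (dimension 2) consists of the simplices:

  0-simplices (5): a, b, c, d, e
  1-simplices (10): ab, ac, ad, ae, bc, bd, be, cd, ce, de
  2-simplices (5): abc, abd, ade, bce, cde

so the chain groups are C_0 ≅ Z^5, C_1 ≅ Z^10, C_2 ≅ Z^5.

∂_1: C_1 → C_0 maps an edge to its endpoints' difference, ∂[p,q] = q − p. For instance
  ∂ab = b − a.
This gives a 5×10 integer matrix of rank 4; reducing to Smith normal form yields diagonal entries (1,1,1,1).

The boundary map ∂_2: C_2 → C_1 sends each 2-simplex [p,q,r] to [q,r] − [p,r] + [p,q]. For instance
  ∂cde = de − ce + cd,
  ∂abc = bc − ac + ab.
This gives a 10×5 integer matrix of rank 5; reducing to Smith normal form yields diagonal entries (1,1,1,1,1).

From H_k ≅ ker(∂_k) / im(∂_{k+1}) we obtain:

  H_0: rank C_0 − rank ∂_1 = 5 − 4 = 1, and the invariant factors of ∂_1 are all 1, so H_0 ≅ Z.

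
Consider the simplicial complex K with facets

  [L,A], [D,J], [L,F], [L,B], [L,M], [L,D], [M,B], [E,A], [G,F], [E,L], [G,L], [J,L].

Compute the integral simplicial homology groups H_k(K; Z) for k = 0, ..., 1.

H_0 = Z,  H_1 = Z^4.

K has 9 vertices, 12 edges.
rank ∂_0 = 0, rank ∂_1 = 8 ⇒ b_0 = 9 − 0 − 8 = 1; all invariant factors of ∂_1 are 1 so no torsion. So H_0 = Z.
rank ∂_1 = 8, rank ∂_2 = 0 ⇒ b_1 = 12 − 8 − 0 = 4. So H_1 = Z^4.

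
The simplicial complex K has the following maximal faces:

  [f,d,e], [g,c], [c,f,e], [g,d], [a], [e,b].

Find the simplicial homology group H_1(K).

H_1 = Z.

Fix the vertex order a < b < c < d < e < f < g and write every simplex with vertices in increasing order. Then dim K = 2 and the simplices of K are:

  0-simplices (7): a, b, c, d, e, f, g
  1-simplices (8): be, ce, cf, cg, de, df, dg, ef
  2-simplices (2): cef, def

giving chain groups C_0 ≅ Z^7, C_1 ≅ Z^8, C_2 ≅ Z^2.

∂_1: C_1 → C_0 is given by ∂[p,q] = [q] − [p]. For instance
  ∂ef = f − e.
This gives a 7×8 integer matrix of rank 5; reducing to Smith normal form yields diagonal entries (1,1,1,1,1).

∂_2: C_2 → C_1 sends each 2-simplex [p,q,r] to [q,r] − [p,r] + [p,q]. For instance
  ∂cef = ef − cf + ce,
  ∂def = ef − df + de.
The resulting 8×2 matrix has rank 2, and its Smith normal form has invariant factors (1,1).

From H_k ≅ ker(∂_k) / im(∂_{k+1}) we obtain:

  H_1: rank ker ∂_1 − rank ∂_2 = (8 − 5) − 2 = 1, and the invariant factors of ∂_2 are all 1, so H_1 ≅ Z.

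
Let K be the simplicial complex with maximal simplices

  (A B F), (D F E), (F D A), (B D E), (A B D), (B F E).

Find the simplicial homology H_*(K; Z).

H_0 ≅ Z,  H_1 = 0,  H_2 ≅ Z.

We work with the vertex ordering A < B < D < E < F. The simplices of K, each written with vertices in increasing order, are:

  0-simplices (5): A, B, D, E, F
  1-simplices (9): AB, AD, AF, BD, BE, BF, DE, DF, EF
  2-simplices (6): ABD, ABF, ADF, BDE, BEF, DEF

so the chain groups are C_0 ≅ Z^5, C_1 ≅ Z^9, C_2 ≅ Z^6.

∂_1: C_1 → C_0 maps an edge to its endpoints' difference, ∂[p,q] = q − p. For instance
  ∂DE = E − D.
The 5×9 boundary matrix has rank 4 and Smith normal form diag(1,1,1,1).

∂_2: C_2 → C_1 sends each 2-simplex [p,q,r] to [q,r] − [p,r] + [p,q]. For instance
  ∂BDE = DE − BE + BD,
  ∂BEF = EF − BF + BE.
The resulting 9×6 matrix has rank 5, and its Smith normal form has invariant factors (1,1,1,1,1).

Computing H_k = (kernel of ∂_k) / (image of ∂_{k+1}):

  H_0: rank C_0 − rank ∂_1 = 5 − 4 = 1, and the invariant factors of ∂_1 are all 1, so H_0 = Z.
  H_1: rank ker ∂_1 − rank ∂_2 = (9 − 4) − 5 = 0, and the invariant factors of ∂_2 are all 1, so H_1 = 0.
  H_2: rank ker ∂_2 − rank ∂_3 = (6 − 5) − 0 = 1, and there is no ∂_3, so H_2 = Z.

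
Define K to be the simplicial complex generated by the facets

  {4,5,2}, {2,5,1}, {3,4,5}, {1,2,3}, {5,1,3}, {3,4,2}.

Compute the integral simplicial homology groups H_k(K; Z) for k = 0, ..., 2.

H_0 = Z,  H_1 = 0,  H_2 = Z.

Take the total order 1 < 2 < 3 < 4 < 5 on the vertex set. Then K (dimension 2) consists of the simplices:

  0-simplices (5): [1], [2], [3], [4], [5]
  1-simplices (9): [1,2], [1,3], [1,5], [2,3], [2,4], [2,5], [3,4], [3,5], [4,5]
  2-simplices (6): [1,2,3], [1,2,5], [1,3,5], [2,3,4], [2,4,5], [3,4,5]

Hence C_0 ≅ Z^5, C_1 ≅ Z^9, C_2 ≅ Z^6.

Boundary ∂_1: C_1 → C_0 maps an edge to its endpoints' difference, ∂[p,q] = q − p.
The 5×9 boundary matrix has rank 4 and Smith normal form diag(1,1,1,1).

Boundary ∂_2: C_2 → C_1 acts by ∂[p,q,r] = [q,r] − [p,r] + [p,q]. For instance
  ∂[3,4,5] = [4,5] − [3,5] + [3,4],
  ∂[1,2,5] = [2,5] − [1,5] + [1,2].
As a 9×6 matrix over Z this has rank 5, with invariant factors (1,1,1,1,1).

Computing H_k = (kernel of ∂_k) / (image of ∂_{k+1}):

  H_0: rank C_0 − rank ∂_1 = 5 − 4 = 1, and the invariant factors of ∂_1 are all 1, so H_0 ≅ Z.
  H_1: rank ker ∂_1 − rank ∂_2 = (9 − 4) − 5 = 0, and the invariant factors of ∂_2 are all 1, so H_1 ≅ 0.
  H_2: rank ker ∂_2 − rank ∂_3 = (6 − 5) − 0 = 1, and there is no ∂_3, so H_2 ≅ Z.

As a check, the Euler characteristic is 5 − 9 + 6 = 2, which agrees with 1 − 0 + 1 = 2.
(K is a triangulation of the 2-sphere S^2.)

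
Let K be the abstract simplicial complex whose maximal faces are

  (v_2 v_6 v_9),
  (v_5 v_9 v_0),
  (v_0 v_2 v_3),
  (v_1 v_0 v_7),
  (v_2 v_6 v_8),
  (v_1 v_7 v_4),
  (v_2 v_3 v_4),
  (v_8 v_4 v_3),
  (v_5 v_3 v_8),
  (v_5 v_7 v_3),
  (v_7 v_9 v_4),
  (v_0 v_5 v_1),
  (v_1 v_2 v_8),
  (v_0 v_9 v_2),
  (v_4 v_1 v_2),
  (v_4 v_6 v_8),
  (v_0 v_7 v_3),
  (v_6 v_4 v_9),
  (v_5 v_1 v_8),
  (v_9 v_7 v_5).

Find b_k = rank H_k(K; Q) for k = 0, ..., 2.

b_0 = 1, b_1 = 1, b_2 = 0.

Fix the vertex order v_0 < v_1 < v_2 < v_3 < v_4 < v_5 < v_6 < v_7 < v_8 < v_9 and write every simplex with vertices in increasing order. Then dim K = 2 and the simplices of K are:

  0-simplices (10): [v_0], [v_1], [v_2], [v_3], [v_4], [v_5], [v_6], [v_7], [v_8], [v_9]
  1-simplices (30): (30 of them)
  2-simplices (20): (20 of them)

so the chain groups are C_0 ≅ Z^10, C_1 ≅ Z^30, C_2 ≅ Z^20.

∂_1: C_1 → C_0 maps an edge to its endpoints' difference, ∂[p,q] = q − p. For instance
  ∂[v_6,v_9] = [v_9] − [v_6].
This gives a 10×30 integer matrix of rank 9; reducing to Smith normal form yields diagonal entries (1,1,1,1,1,1,1,1,1).

∂_2: C_2 → C_1 acts by ∂[p,q,r] = [q,r] − [p,r] + [p,q]. For instance
  ∂[v_0,v_2,v_3] = [v_2,v_3] − [v_0,v_3] + [v_0,v_2],
  ∂[v_3,v_5,v_7] = [v_5,v_7] − [v_3,v_7] + [v_3,v_5].
This gives a 30×20 integer matrix of rank 20; reducing to Smith normal form yields diagonal entries (1,1,1,1,1,1,1,1,1,1,1,1,1,1,1,1,1,1,1,2).

Reading off H_k = ker ∂_k / im ∂_{k+1}:

  H_0: rank C_0 − rank ∂_1 = 10 − 9 = 1, and the invariant factors of ∂_1 are all 1, so H_0 = Z.
  H_1: rank ker ∂_1 − rank ∂_2 = (30 − 9) − 20 = 1, and ∂_2 has invariant factor 2 > 1, so H_1 = Z ⊕ Z/2Z.
  H_2: rank ker ∂_2 − rank ∂_3 = (20 − 20) − 0 = 0, and there is no ∂_3, so H_2 = 0.

As a check, the Euler characteristic is 10 − 30 + 20 = 0, which agrees with 1 − 1 + 0 = 0.
(K is a triangulation of the Klein bottle.)

Hence the Betti numbers are b_0 = 1, b_1 = 1, b_2 = 0.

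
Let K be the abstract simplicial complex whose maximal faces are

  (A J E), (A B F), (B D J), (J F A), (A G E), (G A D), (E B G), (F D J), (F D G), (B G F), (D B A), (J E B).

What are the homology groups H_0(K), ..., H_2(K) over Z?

Fix the vertex order A < B < D < E < F < G < J and write every simplex with vertices in increasing order. Then dim K = 2 and the simplices of K are:

  0-simplices (7): A, B, D, E, F, G, J
  1-simplices (18): AB, AD, AE, AF, AG, AJ, BD, BE, BF, BG, BJ, DF, DG, DJ, EG, EJ, FG, FJ
  2-simplices (12): ABD, ABF, ADG, AEG, AEJ, AFJ, BDJ, BEG, BEJ, BFG, DFG, DFJ

giving chain groups C_0 ≅ Z^7, C_1 ≅ Z^18, C_2 ≅ Z^12.

∂_1: C_1 → C_0 sends each edge [p,q] (with p < q) to q − p. For instance
  ∂AB = B − A.
As a 7×18 matrix over Z this has rank 6, with invariant factors (1,1,1,1,1,1).

The boundary map ∂_2: C_2 → C_1 sends each 2-simplex [p,q,r] to [q,r] − [p,r] + [p,q]. For instance
  ∂AEJ = EJ − AJ + AE,
  ∂ABD = BD − AD + AB.
The resulting 18×12 matrix has rank 12, and its Smith normal form has invariant factors (1,1,1,1,1,1,1,1,1,1,1,2).

Computing H_k = (kernel of ∂_k) / (image of ∂_{k+1}):

  H_0: rank C_0 − rank ∂_1 = 7 − 6 = 1, and the invariant factors of ∂_1 are all 1, so H_0 ≅ Z.
  H_1: rank ker ∂_1 − rank ∂_2 = (18 − 6) − 12 = 0, and ∂_2 has invariant factor 2 > 1, so H_1 ≅ Z/2.
  H_2: rank ker ∂_2 − rank ∂_3 = (12 − 12) − 0 = 0, and there is no ∂_3, so H_2 ≅ 0.

H_0 = Z,  H_1 = Z/2,  H_2 = 0.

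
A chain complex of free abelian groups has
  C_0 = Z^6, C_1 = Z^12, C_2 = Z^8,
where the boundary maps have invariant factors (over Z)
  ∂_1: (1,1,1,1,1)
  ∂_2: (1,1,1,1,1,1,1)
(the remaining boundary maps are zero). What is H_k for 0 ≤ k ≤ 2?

H_0 ≅ Z,  H_1 = 0,  H_2 ≅ Z.

H_0: b_0 = 6 − 0 − 5 = 1; torsion from ∂_1 factors > 1: none. So H_0 ≅ Z.
H_1: b_1 = 12 − 5 − 7 = 0; torsion from ∂_2 factors > 1: none. So H_1 ≅ 0.
H_2: b_2 = 8 − 7 − 0 = 1; torsion from ∂_3 factors > 1: none. So H_2 ≅ Z.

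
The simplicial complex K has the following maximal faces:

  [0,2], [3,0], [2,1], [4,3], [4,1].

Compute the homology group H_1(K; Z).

Take the total order 0 < 1 < 2 < 3 < 4 on the vertex set. Then K (dimension 1) consists of the simplices:

  0-simplices (5): [0], [1], [2], [3], [4]
  1-simplices (5): [0,2], [0,3], [1,2], [1,4], [3,4]

Hence C_0 ≅ Z^5, C_1 ≅ Z^5.

Boundary ∂_1: C_1 → C_0 sends each edge [p,q] (with p < q) to q − p. For instance
  ∂[0,2] = [2] − [0].
This gives a 5×5 integer matrix of rank 4; reducing to Smith normal form yields diagonal entries (1,1,1,1).

Reading off H_k = ker ∂_k / im ∂_{k+1}:

  H_1: rank ker ∂_1 − rank ∂_2 = (5 − 4) − 0 = 1, and there is no ∂_2, so H_1 = Z.

H_1 = Z.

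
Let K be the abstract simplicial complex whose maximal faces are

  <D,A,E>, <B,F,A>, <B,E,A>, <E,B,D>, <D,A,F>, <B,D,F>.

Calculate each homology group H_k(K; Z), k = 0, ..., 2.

H_0 ≅ Z,  H_1 = 0,  H_2 ≅ Z.

Order the vertices as A < B < D < E < F. Listing each simplex with vertices in this order, K has dimension 2 with simplices:

  0-simplices (5): A, B, D, E, F
  1-simplices (9): AB, AD, AE, AF, BD, BE, BF, DE, DF
  2-simplices (6): ABE, ABF, ADE, ADF, BDE, BDF

Hence C_0 ≅ Z^5, C_1 ≅ Z^9, C_2 ≅ Z^6.

∂_1: C_1 → C_0 maps an edge to its endpoints' difference, ∂[p,q] = q − p. For instance
  ∂AD = D − A.
This gives a 5×9 integer matrix of rank 4; reducing to Smith normal form yields diagonal entries (1,1,1,1).

The boundary map ∂_2: C_2 → C_1 maps a triangle to the signed sum of its edges. For instance
  ∂ADE = DE − AE + AD,
  ∂BDE = DE − BE + BD.
The resulting 9×6 matrix has rank 5, and its Smith normal form has invariant factors (1,1,1,1,1).

Now H_k = ker ∂_k / im ∂_{k+1}, so:

  H_0: rank C_0 − rank ∂_1 = 5 − 4 = 1, and the invariant factors of ∂_1 are all 1, so H_0 ≅ Z.
  H_1: rank ker ∂_1 − rank ∂_2 = (9 − 4) − 5 = 0, and the invariant factors of ∂_2 are all 1, so H_1 ≅ 0.
  H_2: rank ker ∂_2 − rank ∂_3 = (6 − 5) − 0 = 1, and there is no ∂_3, so H_2 ≅ Z.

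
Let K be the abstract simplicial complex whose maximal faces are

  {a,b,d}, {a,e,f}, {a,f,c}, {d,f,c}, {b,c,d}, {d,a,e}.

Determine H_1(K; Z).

Order the vertices as a < b < c < d < e < f. Listing each simplex with vertices in this order, K has dimension 2 with simplices:

  0-simplices (6): a, b, c, d, e, f
  1-simplices (12): ab, ac, ad, ae, af, bc, bd, cd, cf, de, df, ef
  2-simplices (6): abd, acf, ade, aef, bcd, cdf

so the chain groups are C_0 ≅ Z^6, C_1 ≅ Z^12, C_2 ≅ Z^6.

The boundary map ∂_1: C_1 → C_0 is given by ∂[p,q] = [q] − [p]. For instance
  ∂bc = c − b.
The resulting 6×12 matrix has rank 5, and its Smith normal form has invariant factors (1,1,1,1,1).

∂_2: C_2 → C_1 acts by ∂[p,q,r] = [q,r] − [p,r] + [p,q]. For instance
  ∂bcd = cd − bd + bc,
  ∂ade = de − ae + ad.
The resulting 12×6 matrix has rank 6, and its Smith normal form has invariant factors (1,1,1,1,1,1).

Computing H_k = (kernel of ∂_k) / (image of ∂_{k+1}):

  H_1: rank ker ∂_1 − rank ∂_2 = (12 − 5) − 6 = 1, and the invariant factors of ∂_2 are all 1, so H_1 = Z.

H_1 = Z.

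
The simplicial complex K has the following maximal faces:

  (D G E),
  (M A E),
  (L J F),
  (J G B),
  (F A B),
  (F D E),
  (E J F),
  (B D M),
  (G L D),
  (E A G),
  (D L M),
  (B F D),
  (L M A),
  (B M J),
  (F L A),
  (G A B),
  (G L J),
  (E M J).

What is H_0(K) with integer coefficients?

H_0 = Z.

We work with the vertex ordering A < B < D < E < F < G < J < L < M. The simplices of K, each written with vertices in increasing order, are:

  0-simplices (9): A, B, D, E, F, G, J, L, M
  1-simplices (27): AB, AE, AF, AG, AL, AM, BD, BF, BG, BJ, BM, DE, DF, DG, DL, DM, EF, EG, EJ, EM, FJ, FL, GJ, GL, JL, JM, LM
  2-simplices (18): ABF, ABG, AEG, AEM, AFL, ALM, BDF, BDM, BGJ, BJM, DEF, DEG, DGL, DLM, EFJ, EJM, FJL, GJL

Hence C_0 ≅ Z^9, C_1 ≅ Z^27, C_2 ≅ Z^18.

Boundary ∂_1: C_1 → C_0 is given by ∂[p,q] = [q] − [p]. For instance
  ∂LM = M − L.
As a 9×27 matrix over Z this has rank 8, with invariant factors (1,1,1,1,1,1,1,1).

The boundary map ∂_2: C_2 → C_1 sends each 2-simplex [p,q,r] to [q,r] − [p,r] + [p,q]. For instance
  ∂ALM = LM − AM + AL,
  ∂AEM = EM − AM + AE.
As a 27×18 matrix over Z this has rank 17, with invariant factors (1,1,1,1,1,1,1,1,1,1,1,1,1,1,1,1,1).

From H_k ≅ ker(∂_k) / im(∂_{k+1}) we obtain:

  H_0: rank C_0 − rank ∂_1 = 9 − 8 = 1, and the invariant factors of ∂_1 are all 1, so H_0 ≅ Z.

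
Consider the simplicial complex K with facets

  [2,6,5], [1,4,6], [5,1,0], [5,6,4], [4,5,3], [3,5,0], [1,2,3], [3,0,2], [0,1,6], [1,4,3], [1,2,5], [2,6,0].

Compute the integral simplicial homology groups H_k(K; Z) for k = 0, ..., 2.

H_0 = Z,  H_1 = Z/2,  H_2 = 0.

Take the total order 0 < 1 < 2 < 3 < 4 < 5 < 6 on the vertex set. Then K (dimension 2) consists of the simplices:

  0-simplices (7): [0], [1], [2], [3], [4], [5], [6]
  1-simplices (18): [0,1], [0,2], [0,3], [0,5], [0,6], [1,2], [1,3], [1,4], [1,5], [1,6], [2,3], [2,5], [2,6], [3,4], [3,5], [4,5], [4,6], [5,6]
  2-simplices (12): [0,1,5], [0,1,6], [0,2,3], [0,2,6], [0,3,5], [1,2,3], [1,2,5], [1,3,4], [1,4,6], [2,5,6], [3,4,5], [4,5,6]

so the chain groups are C_0 ≅ Z^7, C_1 ≅ Z^18, C_2 ≅ Z^12.

Boundary ∂_1: C_1 → C_0 is given by ∂[p,q] = [q] − [p].
The resulting 7×18 matrix has rank 6, and its Smith normal form has invariant factors (1,1,1,1,1,1).

The boundary map ∂_2: C_2 → C_1 maps a triangle to the signed sum of its edges. For instance
  ∂[4,5,6] = [5,6] − [4,6] + [4,5],
  ∂[0,3,5] = [3,5] − [0,5] + [0,3].
This gives a 18×12 integer matrix of rank 12; reducing to Smith normal form yields diagonal entries (1,1,1,1,1,1,1,1,1,1,1,2).

Computing H_k = (kernel of ∂_k) / (image of ∂_{k+1}):

  H_0: rank C_0 − rank ∂_1 = 7 − 6 = 1, and the invariant factors of ∂_1 are all 1, so H_0 ≅ Z.
  H_1: rank ker ∂_1 − rank ∂_2 = (18 − 6) − 12 = 0, and ∂_2 has invariant factor 2 > 1, so H_1 ≅ Z/2.
  H_2: rank ker ∂_2 − rank ∂_3 = (12 − 12) − 0 = 0, and there is no ∂_3, so H_2 ≅ 0.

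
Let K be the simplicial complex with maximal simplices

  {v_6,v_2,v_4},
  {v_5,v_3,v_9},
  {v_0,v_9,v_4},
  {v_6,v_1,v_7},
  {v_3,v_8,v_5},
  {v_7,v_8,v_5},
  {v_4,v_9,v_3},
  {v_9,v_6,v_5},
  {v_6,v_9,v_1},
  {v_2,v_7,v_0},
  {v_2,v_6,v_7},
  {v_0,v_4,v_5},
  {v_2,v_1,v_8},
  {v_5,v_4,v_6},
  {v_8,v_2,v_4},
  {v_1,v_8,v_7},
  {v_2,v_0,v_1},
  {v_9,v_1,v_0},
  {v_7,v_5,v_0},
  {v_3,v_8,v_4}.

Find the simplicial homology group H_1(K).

H_1 ≅ Z ⊕ Z/2.

Fix the vertex order v_0 < v_1 < v_2 < v_3 < v_4 < v_5 < v_6 < v_7 < v_8 < v_9 and write every simplex with vertices in increasing order. Then dim K = 2 and the simplices of K are:

  0-simplices (10): [v_0], [v_1], [v_2], [v_3], [v_4], [v_5], [v_6], [v_7], [v_8], [v_9]
  1-simplices (30): (30 of them)
  2-simplices (20): (20 of them)

giving chain groups C_0 ≅ Z^10, C_1 ≅ Z^30, C_2 ≅ Z^20.

∂_1: C_1 → C_0 sends each edge [p,q] (with p < q) to q − p.
This gives a 10×30 integer matrix of rank 9; reducing to Smith normal form yields diagonal entries (1,1,1,1,1,1,1,1,1).

Boundary ∂_2: C_2 → C_1 maps a triangle to the signed sum of its edges. For instance
  ∂[v_0,v_1,v_2] = [v_1,v_2] − [v_0,v_2] + [v_0,v_1],
  ∂[v_2,v_6,v_7] = [v_6,v_7] − [v_2,v_7] + [v_2,v_6].
The resulting 30×20 matrix has rank 20, and its Smith normal form has invariant factors (1,1,1,1,1,1,1,1,1,1,1,1,1,1,1,1,1,1,1,2).

Reading off H_k = ker ∂_k / im ∂_{k+1}:

  H_1: rank ker ∂_1 − rank ∂_2 = (30 − 9) − 20 = 1, and ∂_2 has invariant factor 2 > 1, so H_1 = Z ⊕ Z/2.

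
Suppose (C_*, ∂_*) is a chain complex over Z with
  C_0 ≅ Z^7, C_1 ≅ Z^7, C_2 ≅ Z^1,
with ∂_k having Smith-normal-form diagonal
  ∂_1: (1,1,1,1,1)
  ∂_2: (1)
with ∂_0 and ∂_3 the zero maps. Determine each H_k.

H_0: b_0 = 7 − 0 − 5 = 2; torsion from ∂_1 factors > 1: none. So H_0 = Z^2.
H_1: b_1 = 7 − 5 − 1 = 1; torsion from ∂_2 factors > 1: none. So H_1 = Z.
H_2: b_2 = 1 − 1 − 0 = 0; torsion from ∂_3 factors > 1: none. So H_2 = 0.

H_0 = Z^2,  H_1 = Z,  H_2 = 0.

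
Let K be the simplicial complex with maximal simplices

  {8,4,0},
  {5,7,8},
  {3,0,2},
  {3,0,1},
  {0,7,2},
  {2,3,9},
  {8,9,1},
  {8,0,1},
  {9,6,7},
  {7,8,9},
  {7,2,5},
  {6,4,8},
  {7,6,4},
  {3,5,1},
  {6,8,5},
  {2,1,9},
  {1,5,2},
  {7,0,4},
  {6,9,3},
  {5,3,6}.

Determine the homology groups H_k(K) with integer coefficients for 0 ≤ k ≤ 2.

H_0 ≅ Z,  H_1 ≅ Z ⊕ Z/2Z,  H_2 = 0.

Order the vertices as 0 < 1 < 2 < 3 < 4 < 5 < 6 < 7 < 8 < 9. Listing each simplex with vertices in this order, K has dimension 2 with simplices:

  0-simplices (10): [0], [1], [2], [3], [4], [5], [6], [7], [8], [9]
  1-simplices (30): (30 of them)
  2-simplices (20): (20 of them)

Hence C_0 ≅ Z^10, C_1 ≅ Z^30, C_2 ≅ Z^20.

Boundary ∂_1: C_1 → C_0 is given by ∂[p,q] = [q] − [p].
As a 10×30 matrix over Z this has rank 9, with invariant factors (1,1,1,1,1,1,1,1,1).

Boundary ∂_2: C_2 → C_1 acts by ∂[p,q,r] = [q,r] − [p,r] + [p,q]. For instance
  ∂[5,7,8] = [7,8] − [5,8] + [5,7],
  ∂[1,3,5] = [3,5] − [1,5] + [1,3].
As a 30×20 matrix over Z this has rank 20, with invariant factors (1,1,1,1,1,1,1,1,1,1,1,1,1,1,1,1,1,1,1,2).

Now H_k = ker ∂_k / im ∂_{k+1}, so:

  H_0: rank C_0 − rank ∂_1 = 10 − 9 = 1, and the invariant factors of ∂_1 are all 1, so H_0 ≅ Z.
  H_1: rank ker ∂_1 − rank ∂_2 = (30 − 9) − 20 = 1, and ∂_2 has invariant factor 2 > 1, so H_1 ≅ Z ⊕ Z/2Z.
  H_2: rank ker ∂_2 − rank ∂_3 = (20 − 20) − 0 = 0, and there is no ∂_3, so H_2 ≅ 0.

As a check, the Euler characteristic is 10 − 30 + 20 = 0, which agrees with 1 − 1 + 0 = 0.
(K is a triangulation of the Klein bottle.)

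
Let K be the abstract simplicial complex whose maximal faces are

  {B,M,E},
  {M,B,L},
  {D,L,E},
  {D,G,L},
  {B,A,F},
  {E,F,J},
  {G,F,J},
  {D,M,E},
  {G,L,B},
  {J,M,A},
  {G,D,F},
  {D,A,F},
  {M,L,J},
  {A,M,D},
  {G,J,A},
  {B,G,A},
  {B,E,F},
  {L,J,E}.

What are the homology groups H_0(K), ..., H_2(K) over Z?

H_0 ≅ Z,  H_1 ≅ Z × Z/2,  H_2 = 0.

Order the vertices as A < B < D < E < F < G < J < L < M. Listing each simplex with vertices in this order, K has dimension 2 with simplices:

  0-simplices (9): A, B, D, E, F, G, J, L, M
  1-simplices (27): AB, AD, AF, AG, AJ, AM, BE, BF, BG, BL, BM, DE, DF, DG, DL, DM, EF, EJ, EL, EM, FG, FJ, GJ, GL, JL, JM, LM
  2-simplices (18): ABF, ABG, ADF, ADM, AGJ, AJM, BEF, BEM, BGL, BLM, DEL, DEM, DFG, DGL, EFJ, EJL, FGJ, JLM

giving chain groups C_0 ≅ Z^9, C_1 ≅ Z^27, C_2 ≅ Z^18.

∂_1: C_1 → C_0 sends each edge [p,q] (with p < q) to q − p. For instance
  ∂AF = F − A.
As a 9×27 matrix over Z this has rank 8, with invariant factors (1,1,1,1,1,1,1,1).

The boundary map ∂_2: C_2 → C_1 acts by ∂[p,q,r] = [q,r] − [p,r] + [p,q]. For instance
  ∂DFG = FG − DG + DF,
  ∂ADF = DF − AF + AD.
The resulting 27×18 matrix has rank 18, and its Smith normal form has invariant factors (1,1,1,1,1,1,1,1,1,1,1,1,1,1,1,1,1,2).

From H_k ≅ ker(∂_k) / im(∂_{k+1}) we obtain:

  H_0: rank C_0 − rank ∂_1 = 9 − 8 = 1, and the invariant factors of ∂_1 are all 1, so H_0 ≅ Z.
  H_1: rank ker ∂_1 − rank ∂_2 = (27 − 8) − 18 = 1, and ∂_2 has invariant factor 2 > 1, so H_1 ≅ Z × Z/2.
  H_2: rank ker ∂_2 − rank ∂_3 = (18 − 18) − 0 = 0, and there is no ∂_3, so H_2 ≅ 0.

(K is a triangulation of the Klein bottle.)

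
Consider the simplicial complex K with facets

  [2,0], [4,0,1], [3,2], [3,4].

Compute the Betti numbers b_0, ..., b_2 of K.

b_0 = 1, b_1 = 1, b_2 = 0.

Take the total order 0 < 1 < 2 < 3 < 4 on the vertex set. Then K (dimension 2) consists of the simplices:

  0-simplices (5): [0], [1], [2], [3], [4]
  1-simplices (6): [0,1], [0,2], [0,4], [1,4], [2,3], [3,4]
  2-simplices (1): [0,1,4]

giving chain groups C_0 ≅ Z^5, C_1 ≅ Z^6, C_2 ≅ Z^1.

Boundary ∂_1: C_1 → C_0 sends each edge [p,q] (with p < q) to q − p. For instance
  ∂[0,1] = [1] − [0].
The resulting 5×6 matrix has rank 4, and its Smith normal form has invariant factors (1,1,1,1).

The boundary map ∂_2: C_2 → C_1 acts by ∂[p,q,r] = [q,r] − [p,r] + [p,q]. For instance
  ∂[0,1,4] = [1,4] − [0,4] + [0,1].
The resulting 6×1 matrix has rank 1, and its Smith normal form has invariant factors (1).

Computing H_k = (kernel of ∂_k) / (image of ∂_{k+1}):

  H_0: rank C_0 − rank ∂_1 = 5 − 4 = 1, and the invariant factors of ∂_1 are all 1, so H_0 ≅ Z.
  H_1: rank ker ∂_1 − rank ∂_2 = (6 − 4) − 1 = 1, and the invariant factors of ∂_2 are all 1, so H_1 ≅ Z.
  H_2: rank ker ∂_2 − rank ∂_3 = (1 − 1) − 0 = 0, and there is no ∂_3, so H_2 ≅ 0.

As a check, the Euler characteristic is 5 − 6 + 1 = 0, which agrees with 1 − 1 + 0 = 0.

Hence the Betti numbers are b_0 = 1, b_1 = 1, b_2 = 0.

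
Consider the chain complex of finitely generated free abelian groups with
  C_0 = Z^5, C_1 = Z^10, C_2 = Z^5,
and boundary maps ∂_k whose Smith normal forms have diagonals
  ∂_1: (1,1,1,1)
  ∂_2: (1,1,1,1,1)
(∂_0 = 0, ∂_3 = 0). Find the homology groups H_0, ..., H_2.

H_0 = Z,  H_1 = Z,  H_2 = 0.

H_0: b_0 = 5 − 0 − 4 = 1; torsion from ∂_1 factors > 1: none. So H_0 = Z.
H_1: b_1 = 10 − 4 − 5 = 1; torsion from ∂_2 factors > 1: none. So H_1 = Z.
H_2: b_2 = 5 − 5 − 0 = 0; torsion from ∂_3 factors > 1: none. So H_2 = 0.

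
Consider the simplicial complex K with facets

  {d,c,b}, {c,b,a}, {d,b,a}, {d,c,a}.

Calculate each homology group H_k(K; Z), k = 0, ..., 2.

H_0 = Z,  H_1 = 0,  H_2 = Z.

K has 4 vertices, 6 edges, 4 triangles.
rank ∂_0 = 0, rank ∂_1 = 3 ⇒ b_0 = 4 − 0 − 3 = 1; all invariant factors of ∂_1 are 1 so no torsion. So H_0 = Z.
rank ∂_1 = 3, rank ∂_2 = 3 ⇒ b_1 = 6 − 3 − 3 = 0; all invariant factors of ∂_2 are 1 so no torsion. So H_1 = 0.
rank ∂_2 = 3, rank ∂_3 = 0 ⇒ b_2 = 4 − 3 − 0 = 1. So H_2 = Z.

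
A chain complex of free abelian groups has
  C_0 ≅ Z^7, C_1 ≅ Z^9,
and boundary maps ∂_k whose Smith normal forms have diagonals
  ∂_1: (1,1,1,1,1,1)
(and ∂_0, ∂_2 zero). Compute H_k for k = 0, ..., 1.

H_0: b_0 = 7 − 0 − 6 = 1; torsion from ∂_1 factors > 1: none. So H_0 = Z.
H_1: b_1 = 9 − 6 − 0 = 3; torsion from ∂_2 factors > 1: none. So H_1 = Z^3.

H_0 = Z,  H_1 = Z^3.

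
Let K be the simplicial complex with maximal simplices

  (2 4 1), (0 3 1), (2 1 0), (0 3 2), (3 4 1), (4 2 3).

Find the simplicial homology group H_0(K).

H_0 = Z.

We work with the vertex ordering 0 < 1 < 2 < 3 < 4. The simplices of K, each written with vertices in increasing order, are:

  0-simplices (5): [0], [1], [2], [3], [4]
  1-simplices (9): [0,1], [0,2], [0,3], [1,2], [1,3], [1,4], [2,3], [2,4], [3,4]
  2-simplices (6): [0,1,2], [0,1,3], [0,2,3], [1,2,4], [1,3,4], [2,3,4]

giving chain groups C_0 ≅ Z^5, C_1 ≅ Z^9, C_2 ≅ Z^6.

∂_1: C_1 → C_0 is given by ∂[p,q] = [q] − [p]. For instance
  ∂[2,4] = [4] − [2].
This gives a 5×9 integer matrix of rank 4; reducing to Smith normal form yields diagonal entries (1,1,1,1).

Boundary ∂_2: C_2 → C_1 acts by ∂[p,q,r] = [q,r] − [p,r] + [p,q]. For instance
  ∂[2,3,4] = [3,4] − [2,4] + [2,3],
  ∂[0,1,2] = [1,2] − [0,2] + [0,1].
This gives a 9×6 integer matrix of rank 5; reducing to Smith normal form yields diagonal entries (1,1,1,1,1).

Computing H_k = (kernel of ∂_k) / (image of ∂_{k+1}):

  H_0: rank C_0 − rank ∂_1 = 5 − 4 = 1, and the invariant factors of ∂_1 are all 1, so H_0 ≅ Z.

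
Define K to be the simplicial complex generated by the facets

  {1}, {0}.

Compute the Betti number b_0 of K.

b_0 = 2.

Take the total order 0 < 1 on the vertex set. Then K (dimension 0) consists of the simplices:

  0-simplices (2): [0], [1]

Hence C_0 ≅ Z^2.

Reading off H_k = ker ∂_k / im ∂_{k+1}:

  H_0: rank C_0 − rank ∂_1 = 2 − 0 = 2, and there is no ∂_1, so H_0 = Z^2.

Hence the Betti numbers are b_0 = 2.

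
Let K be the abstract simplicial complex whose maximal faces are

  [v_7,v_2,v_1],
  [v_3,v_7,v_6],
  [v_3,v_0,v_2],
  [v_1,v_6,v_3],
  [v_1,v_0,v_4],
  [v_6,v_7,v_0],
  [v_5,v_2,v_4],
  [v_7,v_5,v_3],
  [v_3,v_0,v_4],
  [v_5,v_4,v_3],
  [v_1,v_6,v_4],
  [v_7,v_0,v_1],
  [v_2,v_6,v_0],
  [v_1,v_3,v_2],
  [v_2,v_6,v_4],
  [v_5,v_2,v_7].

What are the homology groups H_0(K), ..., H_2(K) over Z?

H_0 = Z,  H_1 = Z^2,  H_2 = Z.

We work with the vertex ordering v_0 < v_1 < v_2 < v_3 < v_4 < v_5 < v_6 < v_7. The simplices of K, each written with vertices in increasing order, are:

  0-simplices (8): [v_0], [v_1], [v_2], [v_3], [v_4], [v_5], [v_6], [v_7]
  1-simplices (24): (24 of them)
  2-simplices (16): (16 of them)

so the chain groups are C_0 ≅ Z^8, C_1 ≅ Z^24, C_2 ≅ Z^16.

∂_1: C_1 → C_0 is given by ∂[p,q] = [q] − [p]. For instance
  ∂[v_0,v_4] = [v_4] − [v_0].
The 8×24 boundary matrix has rank 7 and Smith normal form diag(1,1,1,1,1,1,1).

Boundary ∂_2: C_2 → C_1 sends each 2-simplex [p,q,r] to [q,r] − [p,r] + [p,q]. For instance
  ∂[v_0,v_6,v_7] = [v_6,v_7] − [v_0,v_7] + [v_0,v_6],
  ∂[v_2,v_5,v_7] = [v_5,v_7] − [v_2,v_7] + [v_2,v_5].
The resulting 24×16 matrix has rank 15, and its Smith normal form has invariant factors (1,1,1,1,1,1,1,1,1,1,1,1,1,1,1).

Now H_k = ker ∂_k / im ∂_{k+1}, so:

  H_0: rank C_0 − rank ∂_1 = 8 − 7 = 1, and the invariant factors of ∂_1 are all 1, so H_0 ≅ Z.
  H_1: rank ker ∂_1 − rank ∂_2 = (24 − 7) − 15 = 2, and the invariant factors of ∂_2 are all 1, so H_1 ≅ Z^2.
  H_2: rank ker ∂_2 − rank ∂_3 = (16 − 15) − 0 = 1, and there is no ∂_3, so H_2 ≅ Z.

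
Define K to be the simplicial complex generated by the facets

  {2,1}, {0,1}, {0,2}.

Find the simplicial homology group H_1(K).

Order the vertices as 0 < 1 < 2. Listing each simplex with vertices in this order, K has dimension 1 with simplices:

  0-simplices (3): [0], [1], [2]
  1-simplices (3): [0,1], [0,2], [1,2]

Hence C_0 ≅ Z^3, C_1 ≅ Z^3.

The boundary map ∂_1: C_1 → C_0 maps an edge to its endpoints' difference, ∂[p,q] = q − p. For instance
  ∂[1,2] = [2] − [1].
The resulting 3×3 matrix has rank 2, and its Smith normal form has invariant factors (1,1).

Reading off H_k = ker ∂_k / im ∂_{k+1}:

  H_1: rank ker ∂_1 − rank ∂_2 = (3 − 2) − 0 = 1, and there is no ∂_2, so H_1 ≅ Z.

H_1 ≅ Z.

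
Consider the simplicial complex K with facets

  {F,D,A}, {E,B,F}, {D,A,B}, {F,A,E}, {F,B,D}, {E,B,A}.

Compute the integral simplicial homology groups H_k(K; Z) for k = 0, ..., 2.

We work with the vertex ordering A < B < D < E < F. The simplices of K, each written with vertices in increasing order, are:

  0-simplices (5): A, B, D, E, F
  1-simplices (9): AB, AD, AE, AF, BD, BE, BF, DF, EF
  2-simplices (6): ABD, ABE, ADF, AEF, BDF, BEF

Hence C_0 ≅ Z^5, C_1 ≅ Z^9, C_2 ≅ Z^6.

Boundary ∂_1: C_1 → C_0 is given by ∂[p,q] = [q] − [p].
This gives a 5×9 integer matrix of rank 4; reducing to Smith normal form yields diagonal entries (1,1,1,1).

The boundary map ∂_2: C_2 → C_1 acts by ∂[p,q,r] = [q,r] − [p,r] + [p,q]. For instance
  ∂BDF = DF − BF + BD,
  ∂ADF = DF − AF + AD.
The 9×6 boundary matrix has rank 5 and Smith normal form diag(1,1,1,1,1).

Reading off H_k = ker ∂_k / im ∂_{k+1}:

  H_0: rank C_0 − rank ∂_1 = 5 − 4 = 1, and the invariant factors of ∂_1 are all 1, so H_0 ≅ Z.
  H_1: rank ker ∂_1 − rank ∂_2 = (9 − 4) − 5 = 0, and the invariant factors of ∂_2 are all 1, so H_1 ≅ 0.
  H_2: rank ker ∂_2 − rank ∂_3 = (6 − 5) − 0 = 1, and there is no ∂_3, so H_2 ≅ Z.

H_0 ≅ Z,  H_1 = 0,  H_2 ≅ Z.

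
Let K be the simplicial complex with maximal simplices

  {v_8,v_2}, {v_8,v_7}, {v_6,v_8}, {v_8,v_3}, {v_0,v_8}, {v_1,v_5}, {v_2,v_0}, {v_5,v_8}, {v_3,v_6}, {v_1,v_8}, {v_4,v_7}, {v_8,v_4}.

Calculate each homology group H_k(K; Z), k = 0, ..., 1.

H_0 = Z,  H_1 = Z^4.

K has 9 vertices, 12 edges.
rank ∂_0 = 0, rank ∂_1 = 8 ⇒ b_0 = 9 − 0 − 8 = 1; all invariant factors of ∂_1 are 1 so no torsion. So H_0 = Z.
rank ∂_1 = 8, rank ∂_2 = 0 ⇒ b_1 = 12 − 8 − 0 = 4. So H_1 = Z^4.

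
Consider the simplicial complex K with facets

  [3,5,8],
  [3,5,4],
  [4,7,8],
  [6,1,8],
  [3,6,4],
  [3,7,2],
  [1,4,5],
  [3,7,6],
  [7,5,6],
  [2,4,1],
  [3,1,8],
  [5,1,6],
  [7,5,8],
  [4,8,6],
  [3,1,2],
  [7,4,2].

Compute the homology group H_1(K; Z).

H_1 = Z^2.

We work with the vertex ordering 1 < 2 < 3 < 4 < 5 < 6 < 7 < 8. The simplices of K, each written with vertices in increasing order, are:

  0-simplices (8): [1], [2], [3], [4], [5], [6], [7], [8]
  1-simplices (24): (24 of them)
  2-simplices (16): [1,2,3], [1,2,4], [1,3,8], [1,4,5], [1,5,6], [1,6,8], [2,3,7], [2,4,7], [3,4,5], [3,4,6], [3,5,8], [3,6,7], [4,6,8], [4,7,8], [5,6,7], [5,7,8]

Hence C_0 ≅ Z^8, C_1 ≅ Z^24, C_2 ≅ Z^16.

Boundary ∂_1: C_1 → C_0 is given by ∂[p,q] = [q] − [p].
As a 8×24 matrix over Z this has rank 7, with invariant factors (1,1,1,1,1,1,1).

Boundary ∂_2: C_2 → C_1 acts by ∂[p,q,r] = [q,r] − [p,r] + [p,q]. For instance
  ∂[1,4,5] = [4,5] − [1,5] + [1,4],
  ∂[5,6,7] = [6,7] − [5,7] + [5,6].
The resulting 24×16 matrix has rank 15, and its Smith normal form has invariant factors (1,1,1,1,1,1,1,1,1,1,1,1,1,1,1).

From H_k ≅ ker(∂_k) / im(∂_{k+1}) we obtain:

  H_1: rank ker ∂_1 − rank ∂_2 = (24 − 7) − 15 = 2, and the invariant factors of ∂_2 are all 1, so H_1 ≅ Z^2.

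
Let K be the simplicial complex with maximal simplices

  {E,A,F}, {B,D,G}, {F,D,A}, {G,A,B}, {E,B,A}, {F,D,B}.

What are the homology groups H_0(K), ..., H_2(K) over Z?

H_0 = Z,  H_1 = Z,  H_2 = 0.

We work with the vertex ordering A < B < D < E < F < G. The simplices of K, each written with vertices in increasing order, are:

  0-simplices (6): A, B, D, E, F, G
  1-simplices (12): AB, AD, AE, AF, AG, BD, BE, BF, BG, DF, DG, EF
  2-simplices (6): ABE, ABG, ADF, AEF, BDF, BDG

Hence C_0 ≅ Z^6, C_1 ≅ Z^12, C_2 ≅ Z^6.

∂_1: C_1 → C_0 is given by ∂[p,q] = [q] − [p]. For instance
  ∂BG = G − B.
As a 6×12 matrix over Z this has rank 5, with invariant factors (1,1,1,1,1).

The boundary map ∂_2: C_2 → C_1 acts by ∂[p,q,r] = [q,r] − [p,r] + [p,q]. For instance
  ∂ADF = DF − AF + AD,
  ∂AEF = EF − AF + AE.
The 12×6 boundary matrix has rank 6 and Smith normal form diag(1,1,1,1,1,1).

Reading off H_k = ker ∂_k / im ∂_{k+1}:

  H_0: rank C_0 − rank ∂_1 = 6 − 5 = 1, and the invariant factors of ∂_1 are all 1, so H_0 = Z.
  H_1: rank ker ∂_1 − rank ∂_2 = (12 − 5) − 6 = 1, and the invariant factors of ∂_2 are all 1, so H_1 = Z.
  H_2: rank ker ∂_2 − rank ∂_3 = (6 − 6) − 0 = 0, and there is no ∂_3, so H_2 = 0.

As a check, the Euler characteristic is 6 − 12 + 6 = 0, which agrees with 1 − 1 + 0 = 0.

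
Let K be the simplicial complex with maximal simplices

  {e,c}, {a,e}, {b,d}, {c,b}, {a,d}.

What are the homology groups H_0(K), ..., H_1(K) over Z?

H_0 ≅ Z,  H_1 ≅ Z.

Fix the vertex order a < b < c < d < e and write every simplex with vertices in increasing order. Then dim K = 1 and the simplices of K are:

  0-simplices (5): a, b, c, d, e
  1-simplices (5): ad, ae, bc, bd, ce

Hence C_0 ≅ Z^5, C_1 ≅ Z^5.

The boundary map ∂_1: C_1 → C_0 maps an edge to its endpoints' difference, ∂[p,q] = q − p.
This gives a 5×5 integer matrix of rank 4; reducing to Smith normal form yields diagonal entries (1,1,1,1).

Now H_k = ker ∂_k / im ∂_{k+1}, so:

  H_0: rank C_0 − rank ∂_1 = 5 − 4 = 1, and the invariant factors of ∂_1 are all 1, so H_0 = Z.
  H_1: rank ker ∂_1 − rank ∂_2 = (5 − 4) − 0 = 1, and there is no ∂_2, so H_1 = Z.

As a check, the Euler characteristic is 5 − 5 = 0, which agrees with 1 − 1 = 0.
(K is a triangulation of the circle S^1.)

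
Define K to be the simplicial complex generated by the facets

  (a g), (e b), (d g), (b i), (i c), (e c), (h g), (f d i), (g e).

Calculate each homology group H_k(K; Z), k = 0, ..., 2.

H_0 = Z,  H_1 = Z^2,  H_2 = 0.

We work with the vertex ordering a < b < c < d < e < f < g < h < i. The simplices of K, each written with vertices in increasing order, are:

  0-simplices (9): a, b, c, d, e, f, g, h, i
  1-simplices (11): ag, be, bi, ce, ci, df, dg, di, eg, fi, gh
  2-simplices (1): dfi

so the chain groups are C_0 ≅ Z^9, C_1 ≅ Z^11, C_2 ≅ Z^1.

The boundary map ∂_1: C_1 → C_0 maps an edge to its endpoints' difference, ∂[p,q] = q − p. For instance
  ∂di = i − d.
This gives a 9×11 integer matrix of rank 8; reducing to Smith normal form yields diagonal entries (1,1,1,1,1,1,1,1).

∂_2: C_2 → C_1 sends each 2-simplex [p,q,r] to [q,r] − [p,r] + [p,q]. For instance
  ∂dfi = fi − di + df.
This gives a 11×1 integer matrix of rank 1; reducing to Smith normal form yields diagonal entries (1).

Reading off H_k = ker ∂_k / im ∂_{k+1}:

  H_0: rank C_0 − rank ∂_1 = 9 − 8 = 1, and the invariant factors of ∂_1 are all 1, so H_0 ≅ Z.
  H_1: rank ker ∂_1 − rank ∂_2 = (11 − 8) − 1 = 2, and the invariant factors of ∂_2 are all 1, so H_1 ≅ Z^2.
  H_2: rank ker ∂_2 − rank ∂_3 = (1 − 1) − 0 = 0, and there is no ∂_3, so H_2 ≅ 0.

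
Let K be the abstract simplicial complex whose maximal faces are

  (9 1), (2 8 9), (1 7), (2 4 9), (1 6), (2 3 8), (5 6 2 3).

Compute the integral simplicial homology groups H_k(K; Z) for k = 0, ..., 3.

H_0 = Z,  H_1 = Z,  H_2 = 0,  H_3 = 0.

Fix the vertex order 1 < 2 < 3 < 4 < 5 < 6 < 7 < 8 < 9 and write every simplex with vertices in increasing order. Then dim K = 3 and the simplices of K are:

  0-simplices (9): [1], [2], [3], [4], [5], [6], [7], [8], [9]
  1-simplices (15): [1,6], [1,7], [1,9], [2,3], [2,4], [2,5], [2,6], [2,8], [2,9], [3,5], [3,6], [3,8], [4,9], [5,6], [8,9]
  2-simplices (7): [2,3,5], [2,3,6], [2,3,8], [2,4,9], [2,5,6], [2,8,9], [3,5,6]
  3-simplices (1): [2,3,5,6]

giving chain groups C_0 ≅ Z^9, C_1 ≅ Z^15, C_2 ≅ Z^7, C_3 ≅ Z^1.

∂_1: C_1 → C_0 sends each edge [p,q] (with p < q) to q − p. For instance
  ∂[3,8] = [8] − [3].
This gives a 9×15 integer matrix of rank 8; reducing to Smith normal form yields diagonal entries (1,1,1,1,1,1,1,1).

∂_2: C_2 → C_1 maps a triangle to the signed sum of its edges. For instance
  ∂[2,3,5] = [3,5] − [2,5] + [2,3],
  ∂[2,4,9] = [4,9] − [2,9] + [2,4].
This gives a 15×7 integer matrix of rank 6; reducing to Smith normal form yields diagonal entries (1,1,1,1,1,1).

∂_3: C_3 → C_2 sends each 3-simplex σ to the alternating sum Σ_i (−1)^i (σ with its i-th vertex removed). For instance
  ∂[2,3,5,6] = [3,5,6] − [2,5,6] + [2,3,6] − [2,3,5].
The resulting 7×1 matrix has rank 1, and its Smith normal form has invariant factors (1).

Reading off H_k = ker ∂_k / im ∂_{k+1}:

  H_0: rank C_0 − rank ∂_1 = 9 − 8 = 1, and the invariant factors of ∂_1 are all 1, so H_0 = Z.
  H_1: rank ker ∂_1 − rank ∂_2 = (15 − 8) − 6 = 1, and the invariant factors of ∂_2 are all 1, so H_1 = Z.
  H_2: rank ker ∂_2 − rank ∂_3 = (7 − 6) − 1 = 0, and the invariant factors of ∂_3 are all 1, so H_2 = 0.
  H_3: rank ker ∂_3 − rank ∂_4 = (1 − 1) − 0 = 0, and there is no ∂_4, so H_3 = 0.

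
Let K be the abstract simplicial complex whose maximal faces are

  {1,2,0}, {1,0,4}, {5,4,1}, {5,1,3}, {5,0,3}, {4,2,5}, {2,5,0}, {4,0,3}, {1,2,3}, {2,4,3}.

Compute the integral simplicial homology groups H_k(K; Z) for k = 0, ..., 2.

H_0 = Z,  H_1 = Z/2,  H_2 = 0.

Order the vertices as 0 < 1 < 2 < 3 < 4 < 5. Listing each simplex with vertices in this order, K has dimension 2 with simplices:

  0-simplices (6): [0], [1], [2], [3], [4], [5]
  1-simplices (15): [0,1], [0,2], [0,3], [0,4], [0,5], [1,2], [1,3], [1,4], [1,5], [2,3], [2,4], [2,5], [3,4], [3,5], [4,5]
  2-simplices (10): [0,1,2], [0,1,4], [0,2,5], [0,3,4], [0,3,5], [1,2,3], [1,3,5], [1,4,5], [2,3,4], [2,4,5]

so the chain groups are C_0 ≅ Z^6, C_1 ≅ Z^15, C_2 ≅ Z^10.

Boundary ∂_1: C_1 → C_0 maps an edge to its endpoints' difference, ∂[p,q] = q − p.
As a 6×15 matrix over Z this has rank 5, with invariant factors (1,1,1,1,1).

∂_2: C_2 → C_1 sends each 2-simplex [p,q,r] to [q,r] − [p,r] + [p,q]. For instance
  ∂[0,3,4] = [3,4] − [0,4] + [0,3],
  ∂[0,3,5] = [3,5] − [0,5] + [0,3].
This gives a 15×10 integer matrix of rank 10; reducing to Smith normal form yields diagonal entries (1,1,1,1,1,1,1,1,1,2).

Computing H_k = (kernel of ∂_k) / (image of ∂_{k+1}):

  H_0: rank C_0 − rank ∂_1 = 6 − 5 = 1, and the invariant factors of ∂_1 are all 1, so H_0 = Z.
  H_1: rank ker ∂_1 − rank ∂_2 = (15 − 5) − 10 = 0, and ∂_2 has invariant factor 2 > 1, so H_1 = Z/2.
  H_2: rank ker ∂_2 − rank ∂_3 = (10 − 10) − 0 = 0, and there is no ∂_3, so H_2 = 0.

As a check, the Euler characteristic is 6 − 15 + 10 = 1, which agrees with 1 − 0 + 0 = 1.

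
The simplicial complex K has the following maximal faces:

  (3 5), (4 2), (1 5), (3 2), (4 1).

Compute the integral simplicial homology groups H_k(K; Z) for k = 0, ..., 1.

H_0 = Z,  H_1 = Z.

We work with the vertex ordering 1 < 2 < 3 < 4 < 5. The simplices of K, each written with vertices in increasing order, are:

  0-simplices (5): [1], [2], [3], [4], [5]
  1-simplices (5): [1,4], [1,5], [2,3], [2,4], [3,5]

so the chain groups are C_0 ≅ Z^5, C_1 ≅ Z^5.

The boundary map ∂_1: C_1 → C_0 maps an edge to its endpoints' difference, ∂[p,q] = q − p. For instance
  ∂[2,4] = [4] − [2].
This gives a 5×5 integer matrix of rank 4; reducing to Smith normal form yields diagonal entries (1,1,1,1).

Now H_k = ker ∂_k / im ∂_{k+1}, so:

  H_0: rank C_0 − rank ∂_1 = 5 − 4 = 1, and the invariant factors of ∂_1 are all 1, so H_0 ≅ Z.
  H_1: rank ker ∂_1 − rank ∂_2 = (5 − 4) − 0 = 1, and there is no ∂_2, so H_1 ≅ Z.

As a check, the Euler characteristic is 5 − 5 = 0, which agrees with 1 − 1 = 0.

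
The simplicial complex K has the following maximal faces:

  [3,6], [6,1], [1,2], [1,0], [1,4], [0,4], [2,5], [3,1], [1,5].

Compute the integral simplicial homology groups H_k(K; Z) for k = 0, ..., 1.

Order the vertices as 0 < 1 < 2 < 3 < 4 < 5 < 6. Listing each simplex with vertices in this order, K has dimension 1 with simplices:

  0-simplices (7): [0], [1], [2], [3], [4], [5], [6]
  1-simplices (9): [0,1], [0,4], [1,2], [1,3], [1,4], [1,5], [1,6], [2,5], [3,6]

giving chain groups C_0 ≅ Z^7, C_1 ≅ Z^9.

The boundary map ∂_1: C_1 → C_0 is given by ∂[p,q] = [q] − [p]. For instance
  ∂[2,5] = [5] − [2].
The resulting 7×9 matrix has rank 6, and its Smith normal form has invariant factors (1,1,1,1,1,1).

Now H_k = ker ∂_k / im ∂_{k+1}, so:

  H_0: rank C_0 − rank ∂_1 = 7 − 6 = 1, and the invariant factors of ∂_1 are all 1, so H_0 = Z.
  H_1: rank ker ∂_1 − rank ∂_2 = (9 − 6) − 0 = 3, and there is no ∂_2, so H_1 = Z^3.

As a check, the Euler characteristic is 7 − 9 = -2, which agrees with 1 − 3 = -2.
(K is a triangulation of a wedge of 3 circles.)

H_0 = Z,  H_1 = Z^3.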